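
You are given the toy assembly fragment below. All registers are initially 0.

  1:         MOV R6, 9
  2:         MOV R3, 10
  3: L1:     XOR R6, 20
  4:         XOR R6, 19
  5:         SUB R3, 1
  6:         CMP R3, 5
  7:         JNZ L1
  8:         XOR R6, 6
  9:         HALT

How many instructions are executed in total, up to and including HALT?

29

after MOV R6, 9: R6=9
after MOV R3, 10: R3=10
after XOR R6, 20: R6=9^20=29
after XOR R6, 19: R6=29^19=14
after SUB R3, 1: R3=10-1=9
CMP R3, 5  (cmp 9,5)
JNZ L1: taken
after XOR R6, 20: R6=14^20=26
after XOR R6, 19: R6=26^19=9
after SUB R3, 1: R3=9-1=8
CMP R3, 5  (cmp 8,5)
JNZ L1: taken
after XOR R6, 20: R6=9^20=29
after XOR R6, 19: R6=29^19=14
after SUB R3, 1: R3=8-1=7
CMP R3, 5  (cmp 7,5)
JNZ L1: taken
after XOR R6, 20: R6=14^20=26
after XOR R6, 19: R6=26^19=9
after SUB R3, 1: R3=7-1=6
CMP R3, 5  (cmp 6,5)
JNZ L1: taken
after XOR R6, 20: R6=9^20=29
after XOR R6, 19: R6=29^19=14
after SUB R3, 1: R3=6-1=5
CMP R3, 5  (cmp 5,5)
JNZ L1: not taken
after XOR R6, 6: R6=14^6=8
halt.
Total executed instructions: 29.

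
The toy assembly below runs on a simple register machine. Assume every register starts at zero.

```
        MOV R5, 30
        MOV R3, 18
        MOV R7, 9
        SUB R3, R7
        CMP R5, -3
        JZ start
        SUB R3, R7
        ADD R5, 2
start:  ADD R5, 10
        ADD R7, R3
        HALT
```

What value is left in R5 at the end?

MOV R5, 30 → R5=30
MOV R3, 18 → R3=18
MOV R7, 9 → R7=9
SUB R3, R7 → R3=18-9=9
CMP R5, -3  (cmp 30,-3)
JZ start: not taken
SUB R3, R7 → R3=9-9=0
ADD R5, 2 → R5=30+2=32
ADD R5, 10 → R5=32+10=42
ADD R7, R3 → R7=9+0=9
halt.

42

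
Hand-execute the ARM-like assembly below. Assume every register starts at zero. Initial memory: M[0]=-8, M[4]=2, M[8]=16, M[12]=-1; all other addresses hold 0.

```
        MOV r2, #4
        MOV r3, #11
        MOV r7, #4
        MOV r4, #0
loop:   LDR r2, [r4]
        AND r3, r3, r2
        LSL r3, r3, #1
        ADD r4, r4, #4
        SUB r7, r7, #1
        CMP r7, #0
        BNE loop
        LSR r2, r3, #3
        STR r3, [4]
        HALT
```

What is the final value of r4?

r2=4
r3=11
r7=4
r4=0
r2=M[0]=-8
r3=11&(-8)=8
r3=8<<1=16
r4=0+4=4
r7=4-1=3
CMP r7, #0  (cmp 3,0)
BNE loop: taken
r2=M[4]=2
r3=16&2=0
r3=0<<1=0
r4=4+4=8
r7=3-1=2
CMP r7, #0  (cmp 2,0)
BNE loop: taken
r2=M[8]=16
r3=0&16=0
r3=0<<1=0
r4=8+4=12
r7=2-1=1
CMP r7, #0  (cmp 1,0)
BNE loop: taken
r2=M[12]=-1
r3=0&(-1)=0
r3=0<<1=0
r4=12+4=16
r7=1-1=0
CMP r7, #0  (cmp 0,0)
BNE loop: not taken
r2=0>>3=0
STR r3, [4] → M[4]=0
halt.

16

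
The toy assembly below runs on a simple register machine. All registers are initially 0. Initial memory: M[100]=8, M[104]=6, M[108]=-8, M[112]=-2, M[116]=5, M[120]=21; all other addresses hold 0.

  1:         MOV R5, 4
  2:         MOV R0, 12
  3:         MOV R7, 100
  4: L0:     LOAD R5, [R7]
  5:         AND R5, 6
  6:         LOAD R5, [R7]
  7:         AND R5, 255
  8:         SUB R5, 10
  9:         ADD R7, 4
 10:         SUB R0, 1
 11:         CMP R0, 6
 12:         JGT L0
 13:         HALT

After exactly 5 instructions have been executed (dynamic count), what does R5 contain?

R5=4
R0=12
R7=100
R5=M[100]=8
R5=8&6=0
After step 5: R5 = 0.

0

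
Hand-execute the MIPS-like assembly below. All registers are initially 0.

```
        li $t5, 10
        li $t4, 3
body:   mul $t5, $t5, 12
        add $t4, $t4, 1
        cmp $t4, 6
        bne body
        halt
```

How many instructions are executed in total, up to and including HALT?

li $t5, 10 → $t5=10
li $t4, 3 → $t4=3
mul $t5, $t5, 12 → $t5=10*12=120
add $t4, $t4, 1 → $t4=3+1=4
cmp $t4, 6  (cmp 4,6)
bne body: taken
mul $t5, $t5, 12 → $t5=120*12=1440
add $t4, $t4, 1 → $t4=4+1=5
cmp $t4, 6  (cmp 5,6)
bne body: taken
mul $t5, $t5, 12 → $t5=1440*12=17280
add $t4, $t4, 1 → $t4=5+1=6
cmp $t4, 6  (cmp 6,6)
bne body: not taken
halt.
Total executed instructions: 15.

15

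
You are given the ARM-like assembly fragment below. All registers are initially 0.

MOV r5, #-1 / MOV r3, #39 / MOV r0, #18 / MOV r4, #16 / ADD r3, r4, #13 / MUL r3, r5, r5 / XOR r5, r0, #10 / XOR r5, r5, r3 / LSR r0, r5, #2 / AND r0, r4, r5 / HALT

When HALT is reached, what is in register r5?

MOV r5, #-1 → r5=-1
MOV r3, #39 → r3=39
MOV r0, #18 → r0=18
MOV r4, #16 → r4=16
ADD r3, r4, #13 → r3=16+13=29
MUL r3, r5, r5 → r3=(-1)*(-1)=1
XOR r5, r0, #10 → r5=18^10=24
XOR r5, r5, r3 → r5=24^1=25
LSR r0, r5, #2 → r0=25>>2=6
AND r0, r4, r5 → r0=16&25=16
halt.

25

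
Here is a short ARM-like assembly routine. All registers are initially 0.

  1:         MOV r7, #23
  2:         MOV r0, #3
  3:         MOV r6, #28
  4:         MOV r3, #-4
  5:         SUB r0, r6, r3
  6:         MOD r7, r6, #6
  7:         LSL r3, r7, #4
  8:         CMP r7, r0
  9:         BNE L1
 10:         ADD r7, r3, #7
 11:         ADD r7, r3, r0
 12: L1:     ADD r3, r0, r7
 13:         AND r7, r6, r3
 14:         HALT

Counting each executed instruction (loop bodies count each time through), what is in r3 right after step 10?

MOV r7, #23 → r7=23
MOV r0, #3 → r0=3
MOV r6, #28 → r6=28
MOV r3, #-4 → r3=-4
SUB r0, r6, r3 → r0=28-(-4)=32
MOD r7, r6, #6 → r7=28%6=4
LSL r3, r7, #4 → r3=4<<4=64
CMP r7, r0  (cmp 4,32)
BNE L1: taken
ADD r3, r0, r7 → r3=32+4=36
After step 10: r3 = 36.

36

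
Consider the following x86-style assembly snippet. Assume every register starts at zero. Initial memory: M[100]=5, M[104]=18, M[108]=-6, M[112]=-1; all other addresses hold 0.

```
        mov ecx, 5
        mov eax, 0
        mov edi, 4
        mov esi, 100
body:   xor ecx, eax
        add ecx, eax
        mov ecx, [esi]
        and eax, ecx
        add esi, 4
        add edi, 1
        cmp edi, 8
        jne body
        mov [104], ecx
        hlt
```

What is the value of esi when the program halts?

mov ecx, 5 → ecx=5
mov eax, 0 → eax=0
mov edi, 4 → edi=4
mov esi, 100 → esi=100
xor ecx, eax → ecx=5^0=5
add ecx, eax → ecx=5+0=5
mov ecx, [esi] → ecx=M[100]=5
and eax, ecx → eax=0&5=0
add esi, 4 → esi=100+4=104
add edi, 1 → edi=4+1=5
cmp edi, 8  (cmp 5,8)
jne body: taken
xor ecx, eax → ecx=5^0=5
add ecx, eax → ecx=5+0=5
mov ecx, [esi] → ecx=M[104]=18
and eax, ecx → eax=0&18=0
add esi, 4 → esi=104+4=108
add edi, 1 → edi=5+1=6
cmp edi, 8  (cmp 6,8)
jne body: taken
xor ecx, eax → ecx=18^0=18
add ecx, eax → ecx=18+0=18
mov ecx, [esi] → ecx=M[108]=-6
and eax, ecx → eax=0&(-6)=0
add esi, 4 → esi=108+4=112
add edi, 1 → edi=6+1=7
cmp edi, 8  (cmp 7,8)
jne body: taken
xor ecx, eax → ecx=(-6)^0=-6
add ecx, eax → ecx=(-6)+0=-6
mov ecx, [esi] → ecx=M[112]=-1
and eax, ecx → eax=0&(-1)=0
add esi, 4 → esi=112+4=116
add edi, 1 → edi=7+1=8
cmp edi, 8  (cmp 8,8)
jne body: not taken
mov [104], ecx → M[104]=-1
halt.

116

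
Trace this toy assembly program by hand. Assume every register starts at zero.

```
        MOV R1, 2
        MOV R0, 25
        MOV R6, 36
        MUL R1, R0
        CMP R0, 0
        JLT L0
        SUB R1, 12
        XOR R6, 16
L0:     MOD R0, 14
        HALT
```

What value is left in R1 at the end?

MOV R1, 2 → R1=2
MOV R0, 25 → R0=25
MOV R6, 36 → R6=36
MUL R1, R0 → R1=2*25=50
CMP R0, 0  (cmp 25,0)
JLT L0: not taken
SUB R1, 12 → R1=50-12=38
XOR R6, 16 → R6=36^16=52
MOD R0, 14 → R0=25%14=11
halt.

38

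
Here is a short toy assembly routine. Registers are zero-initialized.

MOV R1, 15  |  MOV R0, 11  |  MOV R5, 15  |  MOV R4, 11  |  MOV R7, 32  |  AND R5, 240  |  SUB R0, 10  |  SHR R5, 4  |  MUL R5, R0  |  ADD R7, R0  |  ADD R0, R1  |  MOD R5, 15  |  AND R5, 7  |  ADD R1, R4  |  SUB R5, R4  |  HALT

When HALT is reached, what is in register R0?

R1=15
R0=11
R5=15
R4=11
R7=32
R5=15&240=0
R0=11-10=1
R5=0>>4=0
R5=0*1=0
R7=32+1=33
R0=1+15=16
R5=0%15=0
R5=0&7=0
R1=15+11=26
R5=0-11=-11
halt.

16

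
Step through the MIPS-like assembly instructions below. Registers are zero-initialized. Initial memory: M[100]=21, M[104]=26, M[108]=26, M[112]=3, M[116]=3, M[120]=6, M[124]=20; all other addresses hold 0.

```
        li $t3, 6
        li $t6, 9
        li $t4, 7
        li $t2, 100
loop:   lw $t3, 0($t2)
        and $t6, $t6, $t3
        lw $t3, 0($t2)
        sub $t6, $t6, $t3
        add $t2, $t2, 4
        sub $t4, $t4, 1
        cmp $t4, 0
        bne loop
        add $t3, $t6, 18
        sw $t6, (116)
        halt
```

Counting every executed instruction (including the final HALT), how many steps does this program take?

after li $t3, 6: $t3=6
after li $t6, 9: $t6=9
after li $t4, 7: $t4=7
after li $t2, 100: $t2=100
after lw $t3, 0($t2): $t3=M[100]=21
after and $t6, $t6, $t3: $t6=9&21=1
after lw $t3, 0($t2): $t3=M[100]=21
after sub $t6, $t6, $t3: $t6=1-21=-20
after add $t2, $t2, 4: $t2=100+4=104
after sub $t4, $t4, 1: $t4=7-1=6
cmp $t4, 0  (cmp 6,0)
bne loop: taken
after lw $t3, 0($t2): $t3=M[104]=26
after and $t6, $t6, $t3: $t6=(-20)&26=8
after lw $t3, 0($t2): $t3=M[104]=26
after sub $t6, $t6, $t3: $t6=8-26=-18
after add $t2, $t2, 4: $t2=104+4=108
after sub $t4, $t4, 1: $t4=6-1=5
cmp $t4, 0  (cmp 5,0)
bne loop: taken
after lw $t3, 0($t2): $t3=M[108]=26
after and $t6, $t6, $t3: $t6=(-18)&26=10
after lw $t3, 0($t2): $t3=M[108]=26
after sub $t6, $t6, $t3: $t6=10-26=-16
after add $t2, $t2, 4: $t2=108+4=112
after sub $t4, $t4, 1: $t4=5-1=4
cmp $t4, 0  (cmp 4,0)
bne loop: taken
after lw $t3, 0($t2): $t3=M[112]=3
after and $t6, $t6, $t3: $t6=(-16)&3=0
after lw $t3, 0($t2): $t3=M[112]=3
after sub $t6, $t6, $t3: $t6=0-3=-3
after add $t2, $t2, 4: $t2=112+4=116
after sub $t4, $t4, 1: $t4=4-1=3
cmp $t4, 0  (cmp 3,0)
bne loop: taken
after lw $t3, 0($t2): $t3=M[116]=3
after and $t6, $t6, $t3: $t6=(-3)&3=1
after lw $t3, 0($t2): $t3=M[116]=3
after sub $t6, $t6, $t3: $t6=1-3=-2
after add $t2, $t2, 4: $t2=116+4=120
after sub $t4, $t4, 1: $t4=3-1=2
cmp $t4, 0  (cmp 2,0)
bne loop: taken
after lw $t3, 0($t2): $t3=M[120]=6
after and $t6, $t6, $t3: $t6=(-2)&6=6
after lw $t3, 0($t2): $t3=M[120]=6
after sub $t6, $t6, $t3: $t6=6-6=0
after add $t2, $t2, 4: $t2=120+4=124
after sub $t4, $t4, 1: $t4=2-1=1
cmp $t4, 0  (cmp 1,0)
bne loop: taken
after lw $t3, 0($t2): $t3=M[124]=20
after and $t6, $t6, $t3: $t6=0&20=0
after lw $t3, 0($t2): $t3=M[124]=20
after sub $t6, $t6, $t3: $t6=0-20=-20
after add $t2, $t2, 4: $t2=124+4=128
after sub $t4, $t4, 1: $t4=1-1=0
cmp $t4, 0  (cmp 0,0)
bne loop: not taken
after add $t3, $t6, 18: $t3=(-20)+18=-2
sw $t6, (116) → M[116]=-20
halt.
Total executed instructions: 63.

63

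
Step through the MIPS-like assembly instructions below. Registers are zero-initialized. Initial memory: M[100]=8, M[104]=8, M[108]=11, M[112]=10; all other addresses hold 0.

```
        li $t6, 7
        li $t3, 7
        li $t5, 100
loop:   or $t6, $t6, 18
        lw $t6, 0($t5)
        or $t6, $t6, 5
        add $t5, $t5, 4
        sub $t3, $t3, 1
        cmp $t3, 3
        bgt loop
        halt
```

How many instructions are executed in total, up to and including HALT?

li $t6, 7 → $t6=7
li $t3, 7 → $t3=7
li $t5, 100 → $t5=100
or $t6, $t6, 18 → $t6=7|18=23
lw $t6, 0($t5) → $t6=M[100]=8
or $t6, $t6, 5 → $t6=8|5=13
add $t5, $t5, 4 → $t5=100+4=104
sub $t3, $t3, 1 → $t3=7-1=6
cmp $t3, 3  (cmp 6,3)
bgt loop: taken
or $t6, $t6, 18 → $t6=13|18=31
lw $t6, 0($t5) → $t6=M[104]=8
or $t6, $t6, 5 → $t6=8|5=13
add $t5, $t5, 4 → $t5=104+4=108
sub $t3, $t3, 1 → $t3=6-1=5
cmp $t3, 3  (cmp 5,3)
bgt loop: taken
or $t6, $t6, 18 → $t6=13|18=31
lw $t6, 0($t5) → $t6=M[108]=11
or $t6, $t6, 5 → $t6=11|5=15
add $t5, $t5, 4 → $t5=108+4=112
sub $t3, $t3, 1 → $t3=5-1=4
cmp $t3, 3  (cmp 4,3)
bgt loop: taken
or $t6, $t6, 18 → $t6=15|18=31
lw $t6, 0($t5) → $t6=M[112]=10
or $t6, $t6, 5 → $t6=10|5=15
add $t5, $t5, 4 → $t5=112+4=116
sub $t3, $t3, 1 → $t3=4-1=3
cmp $t3, 3  (cmp 3,3)
bgt loop: not taken
halt.
Total executed instructions: 32.

32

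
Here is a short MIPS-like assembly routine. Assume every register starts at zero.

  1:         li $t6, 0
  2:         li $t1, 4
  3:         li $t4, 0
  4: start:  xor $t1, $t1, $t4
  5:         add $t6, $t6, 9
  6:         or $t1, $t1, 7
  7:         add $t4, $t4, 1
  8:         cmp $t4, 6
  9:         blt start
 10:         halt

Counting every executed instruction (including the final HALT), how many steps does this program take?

40

$t6=0
$t1=4
$t4=0
$t1=4^0=4
$t6=0+9=9
$t1=4|7=7
$t4=0+1=1
cmp $t4, 6  (cmp 1,6)
blt start: taken
$t1=7^1=6
$t6=9+9=18
$t1=6|7=7
$t4=1+1=2
cmp $t4, 6  (cmp 2,6)
blt start: taken
$t1=7^2=5
$t6=18+9=27
$t1=5|7=7
$t4=2+1=3
cmp $t4, 6  (cmp 3,6)
blt start: taken
$t1=7^3=4
$t6=27+9=36
$t1=4|7=7
$t4=3+1=4
cmp $t4, 6  (cmp 4,6)
blt start: taken
$t1=7^4=3
$t6=36+9=45
$t1=3|7=7
$t4=4+1=5
cmp $t4, 6  (cmp 5,6)
blt start: taken
$t1=7^5=2
$t6=45+9=54
$t1=2|7=7
$t4=5+1=6
cmp $t4, 6  (cmp 6,6)
blt start: not taken
halt.
Total executed instructions: 40.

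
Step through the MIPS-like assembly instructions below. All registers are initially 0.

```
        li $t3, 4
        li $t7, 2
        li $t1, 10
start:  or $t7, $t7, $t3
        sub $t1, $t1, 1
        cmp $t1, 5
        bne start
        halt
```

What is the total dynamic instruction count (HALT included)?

$t3=4
$t7=2
$t1=10
$t7=2|4=6
$t1=10-1=9
cmp $t1, 5  (cmp 9,5)
bne start: taken
$t7=6|4=6
$t1=9-1=8
cmp $t1, 5  (cmp 8,5)
bne start: taken
$t7=6|4=6
$t1=8-1=7
cmp $t1, 5  (cmp 7,5)
bne start: taken
$t7=6|4=6
$t1=7-1=6
cmp $t1, 5  (cmp 6,5)
bne start: taken
$t7=6|4=6
$t1=6-1=5
cmp $t1, 5  (cmp 5,5)
bne start: not taken
halt.
Total executed instructions: 24.

24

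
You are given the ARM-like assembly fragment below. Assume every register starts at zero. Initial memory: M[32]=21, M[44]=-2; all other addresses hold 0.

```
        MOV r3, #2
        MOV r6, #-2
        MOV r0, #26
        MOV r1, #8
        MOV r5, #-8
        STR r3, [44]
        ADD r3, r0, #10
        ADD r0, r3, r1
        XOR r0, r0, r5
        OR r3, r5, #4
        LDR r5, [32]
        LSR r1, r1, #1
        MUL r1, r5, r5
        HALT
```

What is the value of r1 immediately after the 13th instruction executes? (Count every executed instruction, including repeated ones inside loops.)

after MOV r3, #2: r3=2
after MOV r6, #-2: r6=-2
after MOV r0, #26: r0=26
after MOV r1, #8: r1=8
after MOV r5, #-8: r5=-8
STR r3, [44] → M[44]=2
after ADD r3, r0, #10: r3=26+10=36
after ADD r0, r3, r1: r0=36+8=44
after XOR r0, r0, r5: r0=44^(-8)=-44
after OR r3, r5, #4: r3=(-8)|4=-4
after LDR r5, [32]: r5=M[32]=21
after LSR r1, r1, #1: r1=8>>1=4
after MUL r1, r5, r5: r1=21*21=441
After step 13: r1 = 441.

441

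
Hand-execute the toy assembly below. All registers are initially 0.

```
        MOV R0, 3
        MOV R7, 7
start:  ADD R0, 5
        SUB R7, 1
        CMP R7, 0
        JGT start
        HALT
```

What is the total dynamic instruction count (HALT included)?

31

R0=3
R7=7
R0=3+5=8
R7=7-1=6
CMP R7, 0  (cmp 6,0)
JGT start: taken
R0=8+5=13
R7=6-1=5
CMP R7, 0  (cmp 5,0)
JGT start: taken
R0=13+5=18
R7=5-1=4
CMP R7, 0  (cmp 4,0)
JGT start: taken
R0=18+5=23
R7=4-1=3
CMP R7, 0  (cmp 3,0)
JGT start: taken
R0=23+5=28
R7=3-1=2
CMP R7, 0  (cmp 2,0)
JGT start: taken
R0=28+5=33
R7=2-1=1
CMP R7, 0  (cmp 1,0)
JGT start: taken
R0=33+5=38
R7=1-1=0
CMP R7, 0  (cmp 0,0)
JGT start: not taken
halt.
Total executed instructions: 31.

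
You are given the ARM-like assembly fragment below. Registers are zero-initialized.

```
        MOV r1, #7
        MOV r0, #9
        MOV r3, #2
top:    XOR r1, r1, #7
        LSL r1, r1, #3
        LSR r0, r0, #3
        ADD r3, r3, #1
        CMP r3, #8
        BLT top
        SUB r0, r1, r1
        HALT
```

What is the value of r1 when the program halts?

262136

MOV r1, #7 → r1=7
MOV r0, #9 → r0=9
MOV r3, #2 → r3=2
XOR r1, r1, #7 → r1=7^7=0
LSL r1, r1, #3 → r1=0<<3=0
LSR r0, r0, #3 → r0=9>>3=1
ADD r3, r3, #1 → r3=2+1=3
CMP r3, #8  (cmp 3,8)
BLT top: taken
XOR r1, r1, #7 → r1=0^7=7
LSL r1, r1, #3 → r1=7<<3=56
LSR r0, r0, #3 → r0=1>>3=0
ADD r3, r3, #1 → r3=3+1=4
CMP r3, #8  (cmp 4,8)
BLT top: taken
XOR r1, r1, #7 → r1=56^7=63
LSL r1, r1, #3 → r1=63<<3=504
LSR r0, r0, #3 → r0=0>>3=0
ADD r3, r3, #1 → r3=4+1=5
CMP r3, #8  (cmp 5,8)
BLT top: taken
XOR r1, r1, #7 → r1=504^7=511
LSL r1, r1, #3 → r1=511<<3=4088
LSR r0, r0, #3 → r0=0>>3=0
ADD r3, r3, #1 → r3=5+1=6
CMP r3, #8  (cmp 6,8)
BLT top: taken
XOR r1, r1, #7 → r1=4088^7=4095
LSL r1, r1, #3 → r1=4095<<3=32760
LSR r0, r0, #3 → r0=0>>3=0
ADD r3, r3, #1 → r3=6+1=7
CMP r3, #8  (cmp 7,8)
BLT top: taken
XOR r1, r1, #7 → r1=32760^7=32767
LSL r1, r1, #3 → r1=32767<<3=262136
LSR r0, r0, #3 → r0=0>>3=0
ADD r3, r3, #1 → r3=7+1=8
CMP r3, #8  (cmp 8,8)
BLT top: not taken
SUB r0, r1, r1 → r0=262136-262136=0
halt.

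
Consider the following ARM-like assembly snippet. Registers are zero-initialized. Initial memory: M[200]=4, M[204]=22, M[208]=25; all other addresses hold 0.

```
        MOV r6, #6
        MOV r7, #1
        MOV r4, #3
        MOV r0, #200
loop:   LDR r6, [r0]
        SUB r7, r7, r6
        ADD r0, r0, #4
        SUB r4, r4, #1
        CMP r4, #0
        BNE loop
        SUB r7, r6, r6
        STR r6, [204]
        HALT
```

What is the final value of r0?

r6=6
r7=1
r4=3
r0=200
r6=M[200]=4
r7=1-4=-3
r0=200+4=204
r4=3-1=2
CMP r4, #0  (cmp 2,0)
BNE loop: taken
r6=M[204]=22
r7=(-3)-22=-25
r0=204+4=208
r4=2-1=1
CMP r4, #0  (cmp 1,0)
BNE loop: taken
r6=M[208]=25
r7=(-25)-25=-50
r0=208+4=212
r4=1-1=0
CMP r4, #0  (cmp 0,0)
BNE loop: not taken
r7=25-25=0
STR r6, [204] → M[204]=25
halt.

212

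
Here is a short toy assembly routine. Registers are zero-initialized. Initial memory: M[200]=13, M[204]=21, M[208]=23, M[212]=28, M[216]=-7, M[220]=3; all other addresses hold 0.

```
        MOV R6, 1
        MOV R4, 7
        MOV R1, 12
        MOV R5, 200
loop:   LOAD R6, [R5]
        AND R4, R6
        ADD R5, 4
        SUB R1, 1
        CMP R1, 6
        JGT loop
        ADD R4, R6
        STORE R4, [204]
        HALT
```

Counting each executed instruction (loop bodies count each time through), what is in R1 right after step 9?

11

R6=1
R4=7
R1=12
R5=200
R6=M[200]=13
R4=7&13=5
R5=200+4=204
R1=12-1=11
CMP R1, 6  (cmp 11,6)
After step 9: R1 = 11.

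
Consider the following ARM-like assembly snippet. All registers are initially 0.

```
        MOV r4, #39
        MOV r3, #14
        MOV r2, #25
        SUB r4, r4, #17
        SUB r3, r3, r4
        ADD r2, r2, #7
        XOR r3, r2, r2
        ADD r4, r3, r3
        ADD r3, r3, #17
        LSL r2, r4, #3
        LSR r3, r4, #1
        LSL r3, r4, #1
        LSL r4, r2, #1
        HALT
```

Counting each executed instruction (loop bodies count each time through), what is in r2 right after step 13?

0

r4=39
r3=14
r2=25
r4=39-17=22
r3=14-22=-8
r2=25+7=32
r3=32^32=0
r4=0+0=0
r3=0+17=17
r2=0<<3=0
r3=0>>1=0
r3=0<<1=0
r4=0<<1=0
After step 13: r2 = 0.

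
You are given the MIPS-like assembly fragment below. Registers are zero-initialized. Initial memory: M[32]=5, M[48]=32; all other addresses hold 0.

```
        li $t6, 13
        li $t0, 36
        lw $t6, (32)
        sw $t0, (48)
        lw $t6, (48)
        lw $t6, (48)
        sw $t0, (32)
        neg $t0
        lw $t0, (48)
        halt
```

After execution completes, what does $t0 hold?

36

$t6=13
$t0=36
$t6=M[32]=5
sw $t0, (48) → M[48]=36
$t6=M[48]=36
$t6=M[48]=36
sw $t0, (32) → M[32]=36
$t0=-(36)=-36
$t0=M[48]=36
halt.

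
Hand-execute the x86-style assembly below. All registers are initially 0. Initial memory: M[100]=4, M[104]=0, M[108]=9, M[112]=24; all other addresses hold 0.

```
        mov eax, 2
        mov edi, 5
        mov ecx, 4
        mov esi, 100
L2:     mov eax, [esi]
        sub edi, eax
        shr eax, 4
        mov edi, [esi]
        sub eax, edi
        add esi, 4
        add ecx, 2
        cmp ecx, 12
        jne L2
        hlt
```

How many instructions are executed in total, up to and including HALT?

41

mov eax, 2 → eax=2
mov edi, 5 → edi=5
mov ecx, 4 → ecx=4
mov esi, 100 → esi=100
mov eax, [esi] → eax=M[100]=4
sub edi, eax → edi=5-4=1
shr eax, 4 → eax=4>>4=0
mov edi, [esi] → edi=M[100]=4
sub eax, edi → eax=0-4=-4
add esi, 4 → esi=100+4=104
add ecx, 2 → ecx=4+2=6
cmp ecx, 12  (cmp 6,12)
jne L2: taken
mov eax, [esi] → eax=M[104]=0
sub edi, eax → edi=4-0=4
shr eax, 4 → eax=0>>4=0
mov edi, [esi] → edi=M[104]=0
sub eax, edi → eax=0-0=0
add esi, 4 → esi=104+4=108
add ecx, 2 → ecx=6+2=8
cmp ecx, 12  (cmp 8,12)
jne L2: taken
mov eax, [esi] → eax=M[108]=9
sub edi, eax → edi=0-9=-9
shr eax, 4 → eax=9>>4=0
mov edi, [esi] → edi=M[108]=9
sub eax, edi → eax=0-9=-9
add esi, 4 → esi=108+4=112
add ecx, 2 → ecx=8+2=10
cmp ecx, 12  (cmp 10,12)
jne L2: taken
mov eax, [esi] → eax=M[112]=24
sub edi, eax → edi=9-24=-15
shr eax, 4 → eax=24>>4=1
mov edi, [esi] → edi=M[112]=24
sub eax, edi → eax=1-24=-23
add esi, 4 → esi=112+4=116
add ecx, 2 → ecx=10+2=12
cmp ecx, 12  (cmp 12,12)
jne L2: not taken
halt.
Total executed instructions: 41.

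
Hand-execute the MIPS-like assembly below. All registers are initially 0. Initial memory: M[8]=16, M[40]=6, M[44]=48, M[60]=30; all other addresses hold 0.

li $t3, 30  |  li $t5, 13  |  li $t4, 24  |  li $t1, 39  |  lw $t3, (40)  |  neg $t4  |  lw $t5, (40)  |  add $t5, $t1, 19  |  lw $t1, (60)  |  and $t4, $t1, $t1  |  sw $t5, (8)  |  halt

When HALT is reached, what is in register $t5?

58

$t3=30
$t5=13
$t4=24
$t1=39
$t3=M[40]=6
$t4=-(24)=-24
$t5=M[40]=6
$t5=39+19=58
$t1=M[60]=30
$t4=30&30=30
sw $t5, (8) → M[8]=58
halt.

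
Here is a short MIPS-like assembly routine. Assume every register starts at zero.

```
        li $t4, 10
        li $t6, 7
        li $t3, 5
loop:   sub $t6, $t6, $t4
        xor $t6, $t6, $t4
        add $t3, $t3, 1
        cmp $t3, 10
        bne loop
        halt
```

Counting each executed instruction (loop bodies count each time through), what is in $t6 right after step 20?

$t4=10
$t6=7
$t3=5
$t6=7-10=-3
$t6=(-3)^10=-9
$t3=5+1=6
cmp $t3, 10  (cmp 6,10)
bne loop: taken
$t6=(-9)-10=-19
$t6=(-19)^10=-25
$t3=6+1=7
cmp $t3, 10  (cmp 7,10)
bne loop: taken
$t6=(-25)-10=-35
$t6=(-35)^10=-41
$t3=7+1=8
cmp $t3, 10  (cmp 8,10)
bne loop: taken
$t6=(-41)-10=-51
$t6=(-51)^10=-57
After step 20: $t6 = -57.

-57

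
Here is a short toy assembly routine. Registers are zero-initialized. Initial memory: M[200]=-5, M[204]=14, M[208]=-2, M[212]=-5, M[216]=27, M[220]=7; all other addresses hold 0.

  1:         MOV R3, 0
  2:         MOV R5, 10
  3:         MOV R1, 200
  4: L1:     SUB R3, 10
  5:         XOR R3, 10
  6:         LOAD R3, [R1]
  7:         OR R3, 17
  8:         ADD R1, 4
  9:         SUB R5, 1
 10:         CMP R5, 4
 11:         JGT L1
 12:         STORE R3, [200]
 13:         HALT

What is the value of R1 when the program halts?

224

MOV R3, 0 → R3=0
MOV R5, 10 → R5=10
MOV R1, 200 → R1=200
SUB R3, 10 → R3=0-10=-10
XOR R3, 10 → R3=(-10)^10=-4
LOAD R3, [R1] → R3=M[200]=-5
OR R3, 17 → R3=(-5)|17=-5
ADD R1, 4 → R1=200+4=204
SUB R5, 1 → R5=10-1=9
CMP R5, 4  (cmp 9,4)
JGT L1: taken
SUB R3, 10 → R3=(-5)-10=-15
XOR R3, 10 → R3=(-15)^10=-5
LOAD R3, [R1] → R3=M[204]=14
OR R3, 17 → R3=14|17=31
ADD R1, 4 → R1=204+4=208
SUB R5, 1 → R5=9-1=8
CMP R5, 4  (cmp 8,4)
JGT L1: taken
SUB R3, 10 → R3=31-10=21
XOR R3, 10 → R3=21^10=31
LOAD R3, [R1] → R3=M[208]=-2
OR R3, 17 → R3=(-2)|17=-1
ADD R1, 4 → R1=208+4=212
SUB R5, 1 → R5=8-1=7
CMP R5, 4  (cmp 7,4)
JGT L1: taken
SUB R3, 10 → R3=(-1)-10=-11
XOR R3, 10 → R3=(-11)^10=-1
LOAD R3, [R1] → R3=M[212]=-5
OR R3, 17 → R3=(-5)|17=-5
ADD R1, 4 → R1=212+4=216
SUB R5, 1 → R5=7-1=6
CMP R5, 4  (cmp 6,4)
JGT L1: taken
SUB R3, 10 → R3=(-5)-10=-15
XOR R3, 10 → R3=(-15)^10=-5
LOAD R3, [R1] → R3=M[216]=27
OR R3, 17 → R3=27|17=27
ADD R1, 4 → R1=216+4=220
SUB R5, 1 → R5=6-1=5
CMP R5, 4  (cmp 5,4)
JGT L1: taken
SUB R3, 10 → R3=27-10=17
XOR R3, 10 → R3=17^10=27
LOAD R3, [R1] → R3=M[220]=7
OR R3, 17 → R3=7|17=23
ADD R1, 4 → R1=220+4=224
SUB R5, 1 → R5=5-1=4
CMP R5, 4  (cmp 4,4)
JGT L1: not taken
STORE R3, [200] → M[200]=23
halt.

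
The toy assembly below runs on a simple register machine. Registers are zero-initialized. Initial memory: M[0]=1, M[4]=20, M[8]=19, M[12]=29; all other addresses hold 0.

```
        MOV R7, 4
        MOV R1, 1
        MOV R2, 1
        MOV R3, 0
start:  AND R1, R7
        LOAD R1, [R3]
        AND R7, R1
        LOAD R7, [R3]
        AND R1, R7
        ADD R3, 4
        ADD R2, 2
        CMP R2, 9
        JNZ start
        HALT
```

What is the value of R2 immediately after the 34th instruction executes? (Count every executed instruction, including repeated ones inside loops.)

7

MOV R7, 4 → R7=4
MOV R1, 1 → R1=1
MOV R2, 1 → R2=1
MOV R3, 0 → R3=0
AND R1, R7 → R1=1&4=0
LOAD R1, [R3] → R1=M[0]=1
AND R7, R1 → R7=4&1=0
LOAD R7, [R3] → R7=M[0]=1
AND R1, R7 → R1=1&1=1
ADD R3, 4 → R3=0+4=4
ADD R2, 2 → R2=1+2=3
CMP R2, 9  (cmp 3,9)
JNZ start: taken
AND R1, R7 → R1=1&1=1
LOAD R1, [R3] → R1=M[4]=20
AND R7, R1 → R7=1&20=0
LOAD R7, [R3] → R7=M[4]=20
AND R1, R7 → R1=20&20=20
ADD R3, 4 → R3=4+4=8
ADD R2, 2 → R2=3+2=5
CMP R2, 9  (cmp 5,9)
JNZ start: taken
AND R1, R7 → R1=20&20=20
LOAD R1, [R3] → R1=M[8]=19
AND R7, R1 → R7=20&19=16
LOAD R7, [R3] → R7=M[8]=19
AND R1, R7 → R1=19&19=19
ADD R3, 4 → R3=8+4=12
ADD R2, 2 → R2=5+2=7
CMP R2, 9  (cmp 7,9)
JNZ start: taken
AND R1, R7 → R1=19&19=19
LOAD R1, [R3] → R1=M[12]=29
AND R7, R1 → R7=19&29=17
After step 34: R2 = 7.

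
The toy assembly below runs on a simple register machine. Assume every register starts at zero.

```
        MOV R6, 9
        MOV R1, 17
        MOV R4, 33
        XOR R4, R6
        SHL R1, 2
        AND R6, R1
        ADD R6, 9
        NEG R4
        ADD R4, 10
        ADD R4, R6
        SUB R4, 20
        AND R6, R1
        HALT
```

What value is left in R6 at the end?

R6=9
R1=17
R4=33
R4=33^9=40
R1=17<<2=68
R6=9&68=0
R6=0+9=9
R4=-(40)=-40
R4=(-40)+10=-30
R4=(-30)+9=-21
R4=(-21)-20=-41
R6=9&68=0
halt.

0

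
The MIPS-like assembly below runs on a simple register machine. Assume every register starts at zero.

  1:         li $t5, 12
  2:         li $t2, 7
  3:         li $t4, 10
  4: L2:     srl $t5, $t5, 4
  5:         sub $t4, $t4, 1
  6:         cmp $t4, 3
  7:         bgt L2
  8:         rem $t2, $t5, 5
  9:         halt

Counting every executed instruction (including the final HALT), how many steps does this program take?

after li $t5, 12: $t5=12
after li $t2, 7: $t2=7
after li $t4, 10: $t4=10
after srl $t5, $t5, 4: $t5=12>>4=0
after sub $t4, $t4, 1: $t4=10-1=9
cmp $t4, 3  (cmp 9,3)
bgt L2: taken
after srl $t5, $t5, 4: $t5=0>>4=0
after sub $t4, $t4, 1: $t4=9-1=8
cmp $t4, 3  (cmp 8,3)
bgt L2: taken
after srl $t5, $t5, 4: $t5=0>>4=0
after sub $t4, $t4, 1: $t4=8-1=7
cmp $t4, 3  (cmp 7,3)
bgt L2: taken
after srl $t5, $t5, 4: $t5=0>>4=0
after sub $t4, $t4, 1: $t4=7-1=6
cmp $t4, 3  (cmp 6,3)
bgt L2: taken
after srl $t5, $t5, 4: $t5=0>>4=0
after sub $t4, $t4, 1: $t4=6-1=5
cmp $t4, 3  (cmp 5,3)
bgt L2: taken
after srl $t5, $t5, 4: $t5=0>>4=0
after sub $t4, $t4, 1: $t4=5-1=4
cmp $t4, 3  (cmp 4,3)
bgt L2: taken
after srl $t5, $t5, 4: $t5=0>>4=0
after sub $t4, $t4, 1: $t4=4-1=3
cmp $t4, 3  (cmp 3,3)
bgt L2: not taken
after rem $t2, $t5, 5: $t2=0%5=0
halt.
Total executed instructions: 33.

33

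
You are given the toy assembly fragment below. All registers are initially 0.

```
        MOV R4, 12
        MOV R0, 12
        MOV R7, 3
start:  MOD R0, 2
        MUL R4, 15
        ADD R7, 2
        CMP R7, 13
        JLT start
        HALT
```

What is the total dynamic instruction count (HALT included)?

R4=12
R0=12
R7=3
R0=12%2=0
R4=12*15=180
R7=3+2=5
CMP R7, 13  (cmp 5,13)
JLT start: taken
R0=0%2=0
R4=180*15=2700
R7=5+2=7
CMP R7, 13  (cmp 7,13)
JLT start: taken
R0=0%2=0
R4=2700*15=40500
R7=7+2=9
CMP R7, 13  (cmp 9,13)
JLT start: taken
R0=0%2=0
R4=40500*15=607500
R7=9+2=11
CMP R7, 13  (cmp 11,13)
JLT start: taken
R0=0%2=0
R4=607500*15=9112500
R7=11+2=13
CMP R7, 13  (cmp 13,13)
JLT start: not taken
halt.
Total executed instructions: 29.

29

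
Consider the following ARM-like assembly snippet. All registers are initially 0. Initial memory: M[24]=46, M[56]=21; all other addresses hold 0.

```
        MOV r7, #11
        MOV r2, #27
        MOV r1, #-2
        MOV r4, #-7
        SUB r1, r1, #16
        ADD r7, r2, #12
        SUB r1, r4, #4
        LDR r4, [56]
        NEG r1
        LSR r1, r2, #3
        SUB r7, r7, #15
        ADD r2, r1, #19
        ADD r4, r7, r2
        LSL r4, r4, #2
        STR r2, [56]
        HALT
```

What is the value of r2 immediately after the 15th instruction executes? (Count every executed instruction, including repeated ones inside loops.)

MOV r7, #11 → r7=11
MOV r2, #27 → r2=27
MOV r1, #-2 → r1=-2
MOV r4, #-7 → r4=-7
SUB r1, r1, #16 → r1=(-2)-16=-18
ADD r7, r2, #12 → r7=27+12=39
SUB r1, r4, #4 → r1=(-7)-4=-11
LDR r4, [56] → r4=M[56]=21
NEG r1 → r1=-(-11)=11
LSR r1, r2, #3 → r1=27>>3=3
SUB r7, r7, #15 → r7=39-15=24
ADD r2, r1, #19 → r2=3+19=22
ADD r4, r7, r2 → r4=24+22=46
LSL r4, r4, #2 → r4=46<<2=184
STR r2, [56] → M[56]=22
After step 15: r2 = 22.

22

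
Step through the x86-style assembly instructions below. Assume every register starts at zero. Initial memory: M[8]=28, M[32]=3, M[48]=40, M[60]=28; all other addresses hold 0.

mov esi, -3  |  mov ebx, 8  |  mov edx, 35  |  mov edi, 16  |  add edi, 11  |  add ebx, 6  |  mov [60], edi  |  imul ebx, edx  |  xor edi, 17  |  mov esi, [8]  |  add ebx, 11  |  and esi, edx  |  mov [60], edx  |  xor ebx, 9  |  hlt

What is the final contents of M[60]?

after mov esi, -3: esi=-3
after mov ebx, 8: ebx=8
after mov edx, 35: edx=35
after mov edi, 16: edi=16
after add edi, 11: edi=16+11=27
after add ebx, 6: ebx=8+6=14
mov [60], edi → M[60]=27
after imul ebx, edx: ebx=14*35=490
after xor edi, 17: edi=27^17=10
after mov esi, [8]: esi=M[8]=28
after add ebx, 11: ebx=490+11=501
after and esi, edx: esi=28&35=0
mov [60], edx → M[60]=35
after xor ebx, 9: ebx=501^9=508
halt.

35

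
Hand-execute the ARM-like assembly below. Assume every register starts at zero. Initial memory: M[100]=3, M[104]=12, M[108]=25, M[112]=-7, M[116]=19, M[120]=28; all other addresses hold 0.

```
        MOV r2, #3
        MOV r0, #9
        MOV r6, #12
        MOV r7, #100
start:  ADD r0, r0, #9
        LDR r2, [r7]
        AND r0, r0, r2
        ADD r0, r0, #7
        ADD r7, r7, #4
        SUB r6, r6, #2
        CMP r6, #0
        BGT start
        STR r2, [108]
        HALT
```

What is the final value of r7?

124

MOV r2, #3 → r2=3
MOV r0, #9 → r0=9
MOV r6, #12 → r6=12
MOV r7, #100 → r7=100
ADD r0, r0, #9 → r0=9+9=18
LDR r2, [r7] → r2=M[100]=3
AND r0, r0, r2 → r0=18&3=2
ADD r0, r0, #7 → r0=2+7=9
ADD r7, r7, #4 → r7=100+4=104
SUB r6, r6, #2 → r6=12-2=10
CMP r6, #0  (cmp 10,0)
BGT start: taken
ADD r0, r0, #9 → r0=9+9=18
LDR r2, [r7] → r2=M[104]=12
AND r0, r0, r2 → r0=18&12=0
ADD r0, r0, #7 → r0=0+7=7
ADD r7, r7, #4 → r7=104+4=108
SUB r6, r6, #2 → r6=10-2=8
CMP r6, #0  (cmp 8,0)
BGT start: taken
ADD r0, r0, #9 → r0=7+9=16
LDR r2, [r7] → r2=M[108]=25
AND r0, r0, r2 → r0=16&25=16
ADD r0, r0, #7 → r0=16+7=23
ADD r7, r7, #4 → r7=108+4=112
SUB r6, r6, #2 → r6=8-2=6
CMP r6, #0  (cmp 6,0)
BGT start: taken
ADD r0, r0, #9 → r0=23+9=32
LDR r2, [r7] → r2=M[112]=-7
AND r0, r0, r2 → r0=32&(-7)=32
ADD r0, r0, #7 → r0=32+7=39
ADD r7, r7, #4 → r7=112+4=116
SUB r6, r6, #2 → r6=6-2=4
CMP r6, #0  (cmp 4,0)
BGT start: taken
ADD r0, r0, #9 → r0=39+9=48
LDR r2, [r7] → r2=M[116]=19
AND r0, r0, r2 → r0=48&19=16
ADD r0, r0, #7 → r0=16+7=23
ADD r7, r7, #4 → r7=116+4=120
SUB r6, r6, #2 → r6=4-2=2
CMP r6, #0  (cmp 2,0)
BGT start: taken
ADD r0, r0, #9 → r0=23+9=32
LDR r2, [r7] → r2=M[120]=28
AND r0, r0, r2 → r0=32&28=0
ADD r0, r0, #7 → r0=0+7=7
ADD r7, r7, #4 → r7=120+4=124
SUB r6, r6, #2 → r6=2-2=0
CMP r6, #0  (cmp 0,0)
BGT start: not taken
STR r2, [108] → M[108]=28
halt.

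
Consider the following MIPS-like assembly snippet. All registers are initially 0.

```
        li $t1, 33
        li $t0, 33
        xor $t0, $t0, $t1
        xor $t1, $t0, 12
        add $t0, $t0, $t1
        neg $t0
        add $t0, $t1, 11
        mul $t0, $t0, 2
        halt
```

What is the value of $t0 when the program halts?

46

li $t1, 33 → $t1=33
li $t0, 33 → $t0=33
xor $t0, $t0, $t1 → $t0=33^33=0
xor $t1, $t0, 12 → $t1=0^12=12
add $t0, $t0, $t1 → $t0=0+12=12
neg $t0 → $t0=-(12)=-12
add $t0, $t1, 11 → $t0=12+11=23
mul $t0, $t0, 2 → $t0=23*2=46
halt.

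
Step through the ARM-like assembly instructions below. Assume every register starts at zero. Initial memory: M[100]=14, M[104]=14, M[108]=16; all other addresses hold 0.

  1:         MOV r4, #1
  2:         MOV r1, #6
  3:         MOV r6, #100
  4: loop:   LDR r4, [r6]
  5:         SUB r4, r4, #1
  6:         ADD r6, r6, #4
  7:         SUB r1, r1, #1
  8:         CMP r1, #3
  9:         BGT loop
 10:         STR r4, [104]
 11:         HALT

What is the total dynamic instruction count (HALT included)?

23

r4=1
r1=6
r6=100
r4=M[100]=14
r4=14-1=13
r6=100+4=104
r1=6-1=5
CMP r1, #3  (cmp 5,3)
BGT loop: taken
r4=M[104]=14
r4=14-1=13
r6=104+4=108
r1=5-1=4
CMP r1, #3  (cmp 4,3)
BGT loop: taken
r4=M[108]=16
r4=16-1=15
r6=108+4=112
r1=4-1=3
CMP r1, #3  (cmp 3,3)
BGT loop: not taken
STR r4, [104] → M[104]=15
halt.
Total executed instructions: 23.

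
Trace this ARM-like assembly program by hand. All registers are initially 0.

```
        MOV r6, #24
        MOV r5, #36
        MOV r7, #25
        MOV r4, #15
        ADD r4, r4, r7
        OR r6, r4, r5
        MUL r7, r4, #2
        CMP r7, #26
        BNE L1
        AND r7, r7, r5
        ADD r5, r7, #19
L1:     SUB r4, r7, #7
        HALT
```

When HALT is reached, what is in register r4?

r6=24
r5=36
r7=25
r4=15
r4=15+25=40
r6=40|36=44
r7=40*2=80
CMP r7, #26  (cmp 80,26)
BNE L1: taken
r4=80-7=73
halt.

73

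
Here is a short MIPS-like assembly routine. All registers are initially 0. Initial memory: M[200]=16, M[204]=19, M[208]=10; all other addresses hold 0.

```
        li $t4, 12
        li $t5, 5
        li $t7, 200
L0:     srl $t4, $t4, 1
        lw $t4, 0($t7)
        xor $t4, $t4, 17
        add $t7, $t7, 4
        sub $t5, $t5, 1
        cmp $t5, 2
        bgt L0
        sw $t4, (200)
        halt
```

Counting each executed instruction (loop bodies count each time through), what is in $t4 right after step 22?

$t4=12
$t5=5
$t7=200
$t4=12>>1=6
$t4=M[200]=16
$t4=16^17=1
$t7=200+4=204
$t5=5-1=4
cmp $t5, 2  (cmp 4,2)
bgt L0: taken
$t4=1>>1=0
$t4=M[204]=19
$t4=19^17=2
$t7=204+4=208
$t5=4-1=3
cmp $t5, 2  (cmp 3,2)
bgt L0: taken
$t4=2>>1=1
$t4=M[208]=10
$t4=10^17=27
$t7=208+4=212
$t5=3-1=2
After step 22: $t4 = 27.

27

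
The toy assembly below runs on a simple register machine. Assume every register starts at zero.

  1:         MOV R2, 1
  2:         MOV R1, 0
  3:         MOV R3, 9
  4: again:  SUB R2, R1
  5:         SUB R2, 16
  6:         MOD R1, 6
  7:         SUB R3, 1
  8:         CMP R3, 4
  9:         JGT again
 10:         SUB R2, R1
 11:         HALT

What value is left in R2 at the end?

-79

MOV R2, 1 → R2=1
MOV R1, 0 → R1=0
MOV R3, 9 → R3=9
SUB R2, R1 → R2=1-0=1
SUB R2, 16 → R2=1-16=-15
MOD R1, 6 → R1=0%6=0
SUB R3, 1 → R3=9-1=8
CMP R3, 4  (cmp 8,4)
JGT again: taken
SUB R2, R1 → R2=(-15)-0=-15
SUB R2, 16 → R2=(-15)-16=-31
MOD R1, 6 → R1=0%6=0
SUB R3, 1 → R3=8-1=7
CMP R3, 4  (cmp 7,4)
JGT again: taken
SUB R2, R1 → R2=(-31)-0=-31
SUB R2, 16 → R2=(-31)-16=-47
MOD R1, 6 → R1=0%6=0
SUB R3, 1 → R3=7-1=6
CMP R3, 4  (cmp 6,4)
JGT again: taken
SUB R2, R1 → R2=(-47)-0=-47
SUB R2, 16 → R2=(-47)-16=-63
MOD R1, 6 → R1=0%6=0
SUB R3, 1 → R3=6-1=5
CMP R3, 4  (cmp 5,4)
JGT again: taken
SUB R2, R1 → R2=(-63)-0=-63
SUB R2, 16 → R2=(-63)-16=-79
MOD R1, 6 → R1=0%6=0
SUB R3, 1 → R3=5-1=4
CMP R3, 4  (cmp 4,4)
JGT again: not taken
SUB R2, R1 → R2=(-79)-0=-79
halt.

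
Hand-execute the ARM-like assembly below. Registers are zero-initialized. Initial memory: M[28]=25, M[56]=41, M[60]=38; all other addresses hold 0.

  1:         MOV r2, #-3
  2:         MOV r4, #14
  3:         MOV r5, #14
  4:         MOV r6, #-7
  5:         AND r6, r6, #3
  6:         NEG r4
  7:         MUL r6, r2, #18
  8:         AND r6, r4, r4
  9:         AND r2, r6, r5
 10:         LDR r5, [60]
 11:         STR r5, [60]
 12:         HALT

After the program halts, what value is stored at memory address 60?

38

after MOV r2, #-3: r2=-3
after MOV r4, #14: r4=14
after MOV r5, #14: r5=14
after MOV r6, #-7: r6=-7
after AND r6, r6, #3: r6=(-7)&3=1
after NEG r4: r4=-(14)=-14
after MUL r6, r2, #18: r6=(-3)*18=-54
after AND r6, r4, r4: r6=(-14)&(-14)=-14
after AND r2, r6, r5: r2=(-14)&14=2
after LDR r5, [60]: r5=M[60]=38
STR r5, [60] → M[60]=38
halt.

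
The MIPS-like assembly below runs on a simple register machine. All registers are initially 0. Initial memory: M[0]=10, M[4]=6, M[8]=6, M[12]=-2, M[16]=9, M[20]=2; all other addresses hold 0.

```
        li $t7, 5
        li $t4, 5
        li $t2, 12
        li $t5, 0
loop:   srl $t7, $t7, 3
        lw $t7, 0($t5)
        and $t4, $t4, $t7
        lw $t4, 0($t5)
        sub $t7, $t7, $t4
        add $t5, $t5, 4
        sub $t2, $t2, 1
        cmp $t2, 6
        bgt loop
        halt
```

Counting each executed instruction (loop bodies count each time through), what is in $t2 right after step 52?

7

after li $t7, 5: $t7=5
after li $t4, 5: $t4=5
after li $t2, 12: $t2=12
after li $t5, 0: $t5=0
after srl $t7, $t7, 3: $t7=5>>3=0
after lw $t7, 0($t5): $t7=M[0]=10
after and $t4, $t4, $t7: $t4=5&10=0
after lw $t4, 0($t5): $t4=M[0]=10
after sub $t7, $t7, $t4: $t7=10-10=0
after add $t5, $t5, 4: $t5=0+4=4
after sub $t2, $t2, 1: $t2=12-1=11
cmp $t2, 6  (cmp 11,6)
bgt loop: taken
after srl $t7, $t7, 3: $t7=0>>3=0
after lw $t7, 0($t5): $t7=M[4]=6
after and $t4, $t4, $t7: $t4=10&6=2
after lw $t4, 0($t5): $t4=M[4]=6
after sub $t7, $t7, $t4: $t7=6-6=0
after add $t5, $t5, 4: $t5=4+4=8
after sub $t2, $t2, 1: $t2=11-1=10
cmp $t2, 6  (cmp 10,6)
bgt loop: taken
after srl $t7, $t7, 3: $t7=0>>3=0
after lw $t7, 0($t5): $t7=M[8]=6
after and $t4, $t4, $t7: $t4=6&6=6
after lw $t4, 0($t5): $t4=M[8]=6
after sub $t7, $t7, $t4: $t7=6-6=0
after add $t5, $t5, 4: $t5=8+4=12
after sub $t2, $t2, 1: $t2=10-1=9
cmp $t2, 6  (cmp 9,6)
bgt loop: taken
after srl $t7, $t7, 3: $t7=0>>3=0
after lw $t7, 0($t5): $t7=M[12]=-2
after and $t4, $t4, $t7: $t4=6&(-2)=6
after lw $t4, 0($t5): $t4=M[12]=-2
after sub $t7, $t7, $t4: $t7=(-2)-(-2)=0
after add $t5, $t5, 4: $t5=12+4=16
after sub $t2, $t2, 1: $t2=9-1=8
cmp $t2, 6  (cmp 8,6)
bgt loop: taken
after srl $t7, $t7, 3: $t7=0>>3=0
after lw $t7, 0($t5): $t7=M[16]=9
after and $t4, $t4, $t7: $t4=(-2)&9=8
after lw $t4, 0($t5): $t4=M[16]=9
after sub $t7, $t7, $t4: $t7=9-9=0
after add $t5, $t5, 4: $t5=16+4=20
after sub $t2, $t2, 1: $t2=8-1=7
cmp $t2, 6  (cmp 7,6)
bgt loop: taken
after srl $t7, $t7, 3: $t7=0>>3=0
after lw $t7, 0($t5): $t7=M[20]=2
after and $t4, $t4, $t7: $t4=9&2=0
After step 52: $t2 = 7.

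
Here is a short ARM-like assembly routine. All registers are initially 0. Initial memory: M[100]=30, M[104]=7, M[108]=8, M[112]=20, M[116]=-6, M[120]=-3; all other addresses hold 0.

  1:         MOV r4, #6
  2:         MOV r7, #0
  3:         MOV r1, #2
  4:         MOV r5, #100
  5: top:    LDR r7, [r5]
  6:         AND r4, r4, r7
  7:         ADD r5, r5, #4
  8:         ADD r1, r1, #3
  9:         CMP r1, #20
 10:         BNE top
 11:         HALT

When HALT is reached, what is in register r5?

124

MOV r4, #6 → r4=6
MOV r7, #0 → r7=0
MOV r1, #2 → r1=2
MOV r5, #100 → r5=100
LDR r7, [r5] → r7=M[100]=30
AND r4, r4, r7 → r4=6&30=6
ADD r5, r5, #4 → r5=100+4=104
ADD r1, r1, #3 → r1=2+3=5
CMP r1, #20  (cmp 5,20)
BNE top: taken
LDR r7, [r5] → r7=M[104]=7
AND r4, r4, r7 → r4=6&7=6
ADD r5, r5, #4 → r5=104+4=108
ADD r1, r1, #3 → r1=5+3=8
CMP r1, #20  (cmp 8,20)
BNE top: taken
LDR r7, [r5] → r7=M[108]=8
AND r4, r4, r7 → r4=6&8=0
ADD r5, r5, #4 → r5=108+4=112
ADD r1, r1, #3 → r1=8+3=11
CMP r1, #20  (cmp 11,20)
BNE top: taken
LDR r7, [r5] → r7=M[112]=20
AND r4, r4, r7 → r4=0&20=0
ADD r5, r5, #4 → r5=112+4=116
ADD r1, r1, #3 → r1=11+3=14
CMP r1, #20  (cmp 14,20)
BNE top: taken
LDR r7, [r5] → r7=M[116]=-6
AND r4, r4, r7 → r4=0&(-6)=0
ADD r5, r5, #4 → r5=116+4=120
ADD r1, r1, #3 → r1=14+3=17
CMP r1, #20  (cmp 17,20)
BNE top: taken
LDR r7, [r5] → r7=M[120]=-3
AND r4, r4, r7 → r4=0&(-3)=0
ADD r5, r5, #4 → r5=120+4=124
ADD r1, r1, #3 → r1=17+3=20
CMP r1, #20  (cmp 20,20)
BNE top: not taken
halt.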